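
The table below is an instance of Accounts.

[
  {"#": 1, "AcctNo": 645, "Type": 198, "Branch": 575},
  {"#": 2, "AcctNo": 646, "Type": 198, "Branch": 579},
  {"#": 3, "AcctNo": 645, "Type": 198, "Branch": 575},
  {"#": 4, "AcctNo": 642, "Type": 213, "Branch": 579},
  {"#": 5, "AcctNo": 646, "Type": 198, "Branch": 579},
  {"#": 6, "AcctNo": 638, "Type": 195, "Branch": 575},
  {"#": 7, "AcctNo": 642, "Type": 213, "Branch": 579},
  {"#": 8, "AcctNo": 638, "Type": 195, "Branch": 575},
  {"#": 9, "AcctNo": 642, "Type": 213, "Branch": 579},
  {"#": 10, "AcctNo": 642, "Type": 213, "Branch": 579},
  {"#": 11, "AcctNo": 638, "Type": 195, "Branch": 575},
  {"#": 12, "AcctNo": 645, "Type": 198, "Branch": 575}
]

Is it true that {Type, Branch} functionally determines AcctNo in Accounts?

Yes

(Type=198, Branch=575): rows 1, 3, 12 → AcctNo = 645, 645, 645 ✓
(Type=198, Branch=579): rows 2, 5 → AcctNo = 646, 646 ✓
(Type=213, Branch=579): rows 4, 7, 9, 10 → AcctNo = 642, 642, 642, 642 ✓
(Type=195, Branch=575): rows 6, 8, 11 → AcctNo = 638, 638, 638 ✓
Every {Type, Branch} value is associated with a single AcctNo value, so {Type, Branch} -> AcctNo holds.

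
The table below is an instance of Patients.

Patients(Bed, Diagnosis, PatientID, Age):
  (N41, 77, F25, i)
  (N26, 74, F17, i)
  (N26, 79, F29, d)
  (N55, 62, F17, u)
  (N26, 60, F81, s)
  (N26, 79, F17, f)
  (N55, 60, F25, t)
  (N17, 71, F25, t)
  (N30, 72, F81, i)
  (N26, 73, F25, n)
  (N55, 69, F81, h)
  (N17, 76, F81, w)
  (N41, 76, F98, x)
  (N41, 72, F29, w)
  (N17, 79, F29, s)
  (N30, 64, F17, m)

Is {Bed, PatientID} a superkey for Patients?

Two distinct rows share (Bed=N26, PatientID=F17), so {Bed, PatientID} does not determine every attribute — not a superkey.

No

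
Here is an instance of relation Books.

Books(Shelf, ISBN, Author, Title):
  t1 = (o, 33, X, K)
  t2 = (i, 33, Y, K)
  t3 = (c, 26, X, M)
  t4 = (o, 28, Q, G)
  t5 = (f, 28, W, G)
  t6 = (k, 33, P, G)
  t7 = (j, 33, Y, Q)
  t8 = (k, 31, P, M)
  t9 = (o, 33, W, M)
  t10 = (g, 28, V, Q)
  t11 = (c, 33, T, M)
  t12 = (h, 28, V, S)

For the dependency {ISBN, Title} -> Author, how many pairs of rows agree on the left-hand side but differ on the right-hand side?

(ISBN=33, Title=K): violating pairs (1,2) — 1 pair.
(ISBN=28, Title=G): violating pairs (4,5) — 1 pair.
(ISBN=33, Title=M): violating pairs (9,11) — 1 pair.

3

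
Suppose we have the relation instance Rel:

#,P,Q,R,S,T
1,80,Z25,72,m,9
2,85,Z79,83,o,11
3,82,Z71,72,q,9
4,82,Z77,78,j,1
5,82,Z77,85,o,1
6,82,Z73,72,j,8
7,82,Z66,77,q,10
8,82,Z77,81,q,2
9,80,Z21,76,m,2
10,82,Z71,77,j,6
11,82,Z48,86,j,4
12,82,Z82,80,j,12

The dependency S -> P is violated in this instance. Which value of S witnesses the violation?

o

S=m: rows 1, 9 → P = 80, 80 ✓
S=o: rows 2, 5 → P takes values {85, 82} — violation
S=q: rows 3, 7, 8 → P = 82, 82, 82 ✓
S=j: rows 4, 6, 10, 11, 12 → P = 82, 82, 82, 82, 82 ✓
The only S value with inconsistent P is S=o.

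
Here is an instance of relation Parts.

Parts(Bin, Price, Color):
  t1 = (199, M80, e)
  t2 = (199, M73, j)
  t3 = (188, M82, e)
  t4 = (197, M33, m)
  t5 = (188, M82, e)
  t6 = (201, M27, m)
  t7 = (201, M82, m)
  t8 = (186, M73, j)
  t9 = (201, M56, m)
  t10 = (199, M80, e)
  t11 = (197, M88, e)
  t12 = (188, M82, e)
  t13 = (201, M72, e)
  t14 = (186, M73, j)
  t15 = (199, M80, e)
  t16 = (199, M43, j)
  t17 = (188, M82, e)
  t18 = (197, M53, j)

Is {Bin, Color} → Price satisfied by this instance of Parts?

(Bin=199, Color=e): rows 1, 10, 15 → Price = M80, M80, M80 ✓
(Bin=199, Color=j): rows 2, 16 → Price takes values {M73, M43} — violation
(Bin=188, Color=e): rows 3, 5, 12, 17 → Price = M82, M82, M82, M82 ✓
(Bin=197, Color=m): row 4 → Price = M33 ✓
(Bin=201, Color=m): rows 6, 7, 9 → Price takes values {M27, M82, M56} — violation
(Bin=186, Color=j): rows 8, 14 → Price = M73, M73 ✓
(Bin=197, Color=e): row 11 → Price = M88 ✓
(Bin=201, Color=e): row 13 → Price = M72 ✓
(Bin=197, Color=j): row 18 → Price = M53 ✓
Two rows agree on {Bin, Color} but differ on Price, so {Bin, Color} → Price does not hold.

No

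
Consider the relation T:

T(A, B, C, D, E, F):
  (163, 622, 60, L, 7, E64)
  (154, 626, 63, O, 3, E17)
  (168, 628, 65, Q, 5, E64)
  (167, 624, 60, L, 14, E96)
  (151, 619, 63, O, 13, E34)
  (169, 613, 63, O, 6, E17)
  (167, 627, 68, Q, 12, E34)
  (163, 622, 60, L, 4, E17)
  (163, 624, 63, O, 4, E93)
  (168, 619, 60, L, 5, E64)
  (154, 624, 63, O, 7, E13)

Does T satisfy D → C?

D=L: 4 rows → C = 60, 60, 60, 60 ✓
D=O: 5 rows → C = 63, 63, 63, 63, 63 ✓
D=Q: 2 rows → C takes values {65, 68} — violation
Two rows agree on D but differ on C, so D → C does not hold.

No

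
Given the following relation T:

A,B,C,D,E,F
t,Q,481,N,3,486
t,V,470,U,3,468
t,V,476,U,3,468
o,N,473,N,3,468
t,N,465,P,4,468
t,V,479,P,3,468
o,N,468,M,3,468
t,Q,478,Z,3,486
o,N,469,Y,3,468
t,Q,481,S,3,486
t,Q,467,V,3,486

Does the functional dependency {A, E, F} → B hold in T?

Yes

(A=t, E=3, F=486): 4 rows → B = Q, Q, Q, Q ✓
(A=t, E=3, F=468): 3 rows → B = V, V, V ✓
(A=o, E=3, F=468): 3 rows → B = N, N, N ✓
(A=t, E=4, F=468): 1 row → B = N ✓
Every {A, E, F} value is associated with a single B value, so {A, E, F} → B holds.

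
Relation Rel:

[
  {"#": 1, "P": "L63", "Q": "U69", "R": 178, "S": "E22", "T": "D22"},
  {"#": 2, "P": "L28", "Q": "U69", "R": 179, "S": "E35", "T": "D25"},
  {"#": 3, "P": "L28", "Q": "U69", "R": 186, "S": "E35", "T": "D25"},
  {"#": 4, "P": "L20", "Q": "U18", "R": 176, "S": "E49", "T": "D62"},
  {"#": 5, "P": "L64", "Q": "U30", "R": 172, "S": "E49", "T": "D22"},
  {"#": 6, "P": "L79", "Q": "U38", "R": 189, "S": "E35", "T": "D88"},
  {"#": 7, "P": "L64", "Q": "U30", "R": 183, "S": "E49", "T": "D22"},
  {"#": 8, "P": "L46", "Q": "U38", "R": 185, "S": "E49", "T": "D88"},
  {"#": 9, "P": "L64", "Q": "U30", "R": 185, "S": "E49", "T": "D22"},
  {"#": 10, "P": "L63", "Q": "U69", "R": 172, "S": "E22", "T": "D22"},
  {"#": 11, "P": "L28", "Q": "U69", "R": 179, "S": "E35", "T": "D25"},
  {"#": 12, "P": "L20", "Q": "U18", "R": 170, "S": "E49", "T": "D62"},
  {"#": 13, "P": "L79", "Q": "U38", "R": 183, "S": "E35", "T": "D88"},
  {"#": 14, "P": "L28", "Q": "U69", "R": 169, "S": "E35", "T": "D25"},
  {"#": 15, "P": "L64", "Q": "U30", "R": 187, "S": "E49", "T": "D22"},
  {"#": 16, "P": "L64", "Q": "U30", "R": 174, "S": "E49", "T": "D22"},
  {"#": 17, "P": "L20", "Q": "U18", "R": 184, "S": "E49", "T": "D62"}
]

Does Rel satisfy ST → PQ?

Yes

(S=E22, T=D22): rows 1, 10 → {P,Q} = (L63, U69), (L63, U69) ✓
(S=E35, T=D25): rows 2, 3, 11, 14 → {P,Q} = (L28, U69), (L28, U69), (L28, U69), (L28, U69) ✓
(S=E49, T=D62): rows 4, 12, 17 → {P,Q} = (L20, U18), (L20, U18), (L20, U18) ✓
(S=E49, T=D22): rows 5, 7, 9, 15, 16 → {P,Q} = (L64, U30), (L64, U30), (L64, U30), (L64, U30), (L64, U30) ✓
(S=E35, T=D88): rows 6, 13 → {P,Q} = (L79, U38), (L79, U38) ✓
(S=E49, T=D88): row 8 → {P,Q} = (L46, U38) ✓
Every ST value is associated with a single PQ value, so ST → PQ holds.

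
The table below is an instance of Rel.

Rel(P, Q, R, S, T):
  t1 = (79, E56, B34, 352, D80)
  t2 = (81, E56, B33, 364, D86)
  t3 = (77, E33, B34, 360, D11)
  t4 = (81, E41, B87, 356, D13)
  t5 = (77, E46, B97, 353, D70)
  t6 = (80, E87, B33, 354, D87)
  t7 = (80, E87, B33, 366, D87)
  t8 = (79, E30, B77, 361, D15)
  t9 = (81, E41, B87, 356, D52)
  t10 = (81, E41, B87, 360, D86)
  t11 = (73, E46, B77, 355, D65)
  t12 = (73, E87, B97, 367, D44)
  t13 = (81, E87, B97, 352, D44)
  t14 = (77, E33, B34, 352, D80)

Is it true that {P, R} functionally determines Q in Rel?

Yes

(P=79, R=B34): row 1 → Q = E56 ✓
(P=81, R=B33): row 2 → Q = E56 ✓
(P=77, R=B34): rows 3, 14 → Q = E33, E33 ✓
(P=81, R=B87): rows 4, 9, 10 → Q = E41, E41, E41 ✓
(P=77, R=B97): row 5 → Q = E46 ✓
(P=80, R=B33): rows 6, 7 → Q = E87, E87 ✓
(P=79, R=B77): row 8 → Q = E30 ✓
(P=73, R=B77): row 11 → Q = E46 ✓
(P=73, R=B97): row 12 → Q = E87 ✓
(P=81, R=B97): row 13 → Q = E87 ✓
Every {P, R} value is associated with a single Q value, so {P, R} -> Q holds.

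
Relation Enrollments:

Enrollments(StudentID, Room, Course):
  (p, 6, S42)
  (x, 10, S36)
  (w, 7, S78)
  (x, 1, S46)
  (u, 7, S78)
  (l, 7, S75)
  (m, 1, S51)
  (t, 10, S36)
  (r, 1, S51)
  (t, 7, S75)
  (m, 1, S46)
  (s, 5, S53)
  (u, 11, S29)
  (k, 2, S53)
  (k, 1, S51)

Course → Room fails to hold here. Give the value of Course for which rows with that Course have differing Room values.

Course=S42: 1 row → Room = 6 ✓
Course=S36: 2 rows → Room = 10, 10 ✓
Course=S78: 2 rows → Room = 7, 7 ✓
Course=S46: 2 rows → Room = 1, 1 ✓
Course=S75: 2 rows → Room = 7, 7 ✓
Course=S51: 3 rows → Room = 1, 1, 1 ✓
Course=S53: 2 rows → Room takes values {5, 2} — violation
Course=S29: 1 row → Room = 11 ✓
The only Course value with inconsistent Room is Course=S53.

S53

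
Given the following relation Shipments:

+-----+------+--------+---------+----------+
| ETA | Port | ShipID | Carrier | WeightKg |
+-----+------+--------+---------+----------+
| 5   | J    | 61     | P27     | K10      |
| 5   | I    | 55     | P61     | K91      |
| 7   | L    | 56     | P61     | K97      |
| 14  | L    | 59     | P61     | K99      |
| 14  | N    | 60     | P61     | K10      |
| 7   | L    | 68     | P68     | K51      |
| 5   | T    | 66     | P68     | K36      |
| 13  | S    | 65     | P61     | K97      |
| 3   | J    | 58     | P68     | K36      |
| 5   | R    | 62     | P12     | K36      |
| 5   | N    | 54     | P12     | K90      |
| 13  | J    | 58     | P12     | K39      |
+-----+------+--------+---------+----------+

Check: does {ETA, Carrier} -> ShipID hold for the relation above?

(ETA=5, Carrier=P27): 1 row → ShipID = 61 ✓
(ETA=5, Carrier=P61): 1 row → ShipID = 55 ✓
(ETA=7, Carrier=P61): 1 row → ShipID = 56 ✓
(ETA=14, Carrier=P61): 2 rows → ShipID takes values {59, 60} — violation
(ETA=7, Carrier=P68): 1 row → ShipID = 68 ✓
(ETA=5, Carrier=P68): 1 row → ShipID = 66 ✓
(ETA=13, Carrier=P61): 1 row → ShipID = 65 ✓
(ETA=3, Carrier=P68): 1 row → ShipID = 58 ✓
(ETA=5, Carrier=P12): 2 rows → ShipID takes values {62, 54} — violation
(ETA=13, Carrier=P12): 1 row → ShipID = 58 ✓
Two rows agree on {ETA, Carrier} but differ on ShipID, so {ETA, Carrier} -> ShipID does not hold.

No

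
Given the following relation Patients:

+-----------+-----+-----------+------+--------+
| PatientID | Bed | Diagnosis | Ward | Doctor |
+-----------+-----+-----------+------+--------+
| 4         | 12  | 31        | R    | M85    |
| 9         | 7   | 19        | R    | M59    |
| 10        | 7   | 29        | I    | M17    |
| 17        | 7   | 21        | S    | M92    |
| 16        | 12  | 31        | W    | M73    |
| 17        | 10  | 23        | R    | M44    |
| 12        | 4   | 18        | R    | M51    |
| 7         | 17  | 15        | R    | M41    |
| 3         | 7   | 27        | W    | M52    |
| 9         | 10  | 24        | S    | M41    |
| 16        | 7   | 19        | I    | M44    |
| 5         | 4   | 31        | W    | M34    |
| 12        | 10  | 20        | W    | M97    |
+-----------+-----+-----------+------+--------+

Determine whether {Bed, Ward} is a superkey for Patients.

Two distinct rows share (Bed=7, Ward=I), so {Bed, Ward} does not determine every attribute — not a superkey.

No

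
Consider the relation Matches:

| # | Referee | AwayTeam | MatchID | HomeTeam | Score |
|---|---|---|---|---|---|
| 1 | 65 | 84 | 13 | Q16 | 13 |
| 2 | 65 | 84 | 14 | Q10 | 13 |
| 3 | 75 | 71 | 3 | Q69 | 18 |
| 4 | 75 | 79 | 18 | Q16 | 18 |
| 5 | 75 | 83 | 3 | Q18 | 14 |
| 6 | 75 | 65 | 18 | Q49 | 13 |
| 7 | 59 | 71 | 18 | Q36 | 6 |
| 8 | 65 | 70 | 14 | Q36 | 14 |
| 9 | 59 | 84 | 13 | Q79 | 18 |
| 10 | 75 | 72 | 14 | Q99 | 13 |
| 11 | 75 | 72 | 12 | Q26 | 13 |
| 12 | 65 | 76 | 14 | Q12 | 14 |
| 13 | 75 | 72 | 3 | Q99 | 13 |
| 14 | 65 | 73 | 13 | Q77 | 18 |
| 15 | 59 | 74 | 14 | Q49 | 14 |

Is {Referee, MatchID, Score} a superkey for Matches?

No

Rows 8 and 12 have the same {Referee, MatchID, Score} value (Referee=65, MatchID=14, Score=14) but are distinct tuples, so {Referee, MatchID, Score} does not determine every attribute — not a superkey.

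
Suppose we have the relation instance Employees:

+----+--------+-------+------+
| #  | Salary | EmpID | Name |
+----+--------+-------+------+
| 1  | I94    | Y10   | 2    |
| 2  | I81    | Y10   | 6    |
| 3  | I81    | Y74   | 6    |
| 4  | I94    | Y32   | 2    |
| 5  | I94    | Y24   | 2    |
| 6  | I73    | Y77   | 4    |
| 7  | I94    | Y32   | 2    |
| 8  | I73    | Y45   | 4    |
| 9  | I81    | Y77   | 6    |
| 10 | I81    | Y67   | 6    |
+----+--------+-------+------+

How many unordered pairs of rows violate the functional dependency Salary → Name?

Salary=I94: all 4 rows agree on Name — 0 pairs.
Salary=I81: all 4 rows agree on Name — 0 pairs.
Salary=I73: all 2 rows agree on Name — 0 pairs.

0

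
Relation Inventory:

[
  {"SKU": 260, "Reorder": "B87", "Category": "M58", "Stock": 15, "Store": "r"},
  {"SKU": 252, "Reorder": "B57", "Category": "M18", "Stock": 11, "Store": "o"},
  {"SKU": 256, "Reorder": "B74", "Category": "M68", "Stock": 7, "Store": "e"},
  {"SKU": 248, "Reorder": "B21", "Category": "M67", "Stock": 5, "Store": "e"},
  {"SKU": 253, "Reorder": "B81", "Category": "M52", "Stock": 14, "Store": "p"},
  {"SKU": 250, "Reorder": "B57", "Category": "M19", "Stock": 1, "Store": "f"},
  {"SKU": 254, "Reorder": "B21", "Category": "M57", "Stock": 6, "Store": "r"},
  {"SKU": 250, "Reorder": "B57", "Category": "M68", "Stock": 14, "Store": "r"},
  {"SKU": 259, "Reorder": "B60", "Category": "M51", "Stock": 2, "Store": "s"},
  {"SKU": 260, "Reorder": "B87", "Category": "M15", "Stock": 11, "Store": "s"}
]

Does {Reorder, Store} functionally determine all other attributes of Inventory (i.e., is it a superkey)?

Yes

All 10 rows have distinct {Reorder, Store} values, so {Reorder, Store} → (all attributes) holds and {Reorder, Store} is a superkey.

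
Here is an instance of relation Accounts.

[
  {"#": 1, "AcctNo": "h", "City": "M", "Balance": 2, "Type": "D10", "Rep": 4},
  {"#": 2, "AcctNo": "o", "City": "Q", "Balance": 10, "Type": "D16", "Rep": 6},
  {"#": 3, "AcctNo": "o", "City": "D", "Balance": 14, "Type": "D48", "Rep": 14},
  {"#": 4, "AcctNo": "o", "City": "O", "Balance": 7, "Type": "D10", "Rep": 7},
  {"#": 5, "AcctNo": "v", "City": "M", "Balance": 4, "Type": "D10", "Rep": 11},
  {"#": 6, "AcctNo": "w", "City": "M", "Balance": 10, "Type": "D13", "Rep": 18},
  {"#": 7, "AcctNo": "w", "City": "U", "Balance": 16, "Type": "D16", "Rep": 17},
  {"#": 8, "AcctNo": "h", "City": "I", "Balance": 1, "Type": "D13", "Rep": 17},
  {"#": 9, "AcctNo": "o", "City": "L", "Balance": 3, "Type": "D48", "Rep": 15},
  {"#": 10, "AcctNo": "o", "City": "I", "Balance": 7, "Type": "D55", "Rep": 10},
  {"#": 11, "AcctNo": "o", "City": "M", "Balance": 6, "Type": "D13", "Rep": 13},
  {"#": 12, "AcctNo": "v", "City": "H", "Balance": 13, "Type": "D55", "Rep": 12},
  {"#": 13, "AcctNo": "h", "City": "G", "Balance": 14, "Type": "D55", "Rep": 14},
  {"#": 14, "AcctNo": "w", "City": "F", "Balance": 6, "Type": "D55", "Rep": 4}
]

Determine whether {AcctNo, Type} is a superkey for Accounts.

No

Rows 3 and 9 have the same {AcctNo, Type} value (AcctNo=o, Type=D48) but are distinct tuples, so {AcctNo, Type} does not determine every attribute — not a superkey.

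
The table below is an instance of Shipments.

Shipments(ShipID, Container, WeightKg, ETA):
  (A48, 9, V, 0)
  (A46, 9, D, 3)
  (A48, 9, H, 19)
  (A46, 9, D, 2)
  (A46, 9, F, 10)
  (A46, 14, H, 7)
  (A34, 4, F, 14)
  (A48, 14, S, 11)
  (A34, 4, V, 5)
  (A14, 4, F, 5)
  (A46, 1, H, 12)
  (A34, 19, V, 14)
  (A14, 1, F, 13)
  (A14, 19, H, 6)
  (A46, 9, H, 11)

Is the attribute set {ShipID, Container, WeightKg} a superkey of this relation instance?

Two distinct rows share (ShipID=A46, Container=9, WeightKg=D), so {ShipID, Container, WeightKg} does not determine every attribute — not a superkey.

No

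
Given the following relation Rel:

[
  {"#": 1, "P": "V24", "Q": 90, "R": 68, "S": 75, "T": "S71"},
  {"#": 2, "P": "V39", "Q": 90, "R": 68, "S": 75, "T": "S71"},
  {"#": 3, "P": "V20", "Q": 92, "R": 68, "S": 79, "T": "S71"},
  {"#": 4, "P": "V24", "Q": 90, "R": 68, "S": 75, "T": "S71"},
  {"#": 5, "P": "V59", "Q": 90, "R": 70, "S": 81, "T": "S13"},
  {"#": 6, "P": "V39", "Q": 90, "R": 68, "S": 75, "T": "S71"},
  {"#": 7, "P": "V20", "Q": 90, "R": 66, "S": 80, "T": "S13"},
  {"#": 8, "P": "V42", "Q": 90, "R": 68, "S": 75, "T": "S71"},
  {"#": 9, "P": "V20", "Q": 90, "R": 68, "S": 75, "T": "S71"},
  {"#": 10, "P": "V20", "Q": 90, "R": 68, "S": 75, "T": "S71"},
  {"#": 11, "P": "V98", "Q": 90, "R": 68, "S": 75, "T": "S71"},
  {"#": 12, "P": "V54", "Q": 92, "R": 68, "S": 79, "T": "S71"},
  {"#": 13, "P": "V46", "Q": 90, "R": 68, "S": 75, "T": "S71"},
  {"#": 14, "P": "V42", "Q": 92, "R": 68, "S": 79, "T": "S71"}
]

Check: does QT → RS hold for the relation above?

No

(Q=90, T=S71): rows 1, 2, 4, 6, 8, 9, 10, 11, 13 → {R,S} = (68, 75), (68, 75), (68, 75), (68, 75), (68, 75), (68, 75), (68, 75), (68, 75), (68, 75) ✓
(Q=92, T=S71): rows 3, 12, 14 → {R,S} = (68, 79), (68, 79), (68, 79) ✓
(Q=90, T=S13): rows 5, 7 → {R,S} takes values {(70, 81), (66, 80)} — violation
Two rows agree on QT but differ on RS, so QT → RS does not hold.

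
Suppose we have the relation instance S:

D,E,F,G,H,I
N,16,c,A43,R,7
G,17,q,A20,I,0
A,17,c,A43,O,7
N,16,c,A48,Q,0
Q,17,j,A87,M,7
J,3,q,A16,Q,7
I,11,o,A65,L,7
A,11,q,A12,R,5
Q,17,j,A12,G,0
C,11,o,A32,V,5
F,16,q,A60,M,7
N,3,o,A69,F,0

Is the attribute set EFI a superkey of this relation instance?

Yes

All 12 rows have distinct EFI values, so EFI → (all attributes) holds and EFI is a superkey.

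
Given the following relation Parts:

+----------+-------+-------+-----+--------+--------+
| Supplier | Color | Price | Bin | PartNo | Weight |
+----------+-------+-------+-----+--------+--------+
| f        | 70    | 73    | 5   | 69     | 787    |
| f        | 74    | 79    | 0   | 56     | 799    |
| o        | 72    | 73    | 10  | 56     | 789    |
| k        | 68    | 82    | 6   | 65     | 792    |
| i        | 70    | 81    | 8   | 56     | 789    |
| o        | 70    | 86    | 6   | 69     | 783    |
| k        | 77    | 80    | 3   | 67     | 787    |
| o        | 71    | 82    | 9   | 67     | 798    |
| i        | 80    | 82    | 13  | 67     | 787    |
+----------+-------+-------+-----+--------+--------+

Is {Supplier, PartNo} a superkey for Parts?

All 9 rows have distinct {Supplier, PartNo} values, so {Supplier, PartNo} → (all attributes) holds and {Supplier, PartNo} is a superkey.

Yes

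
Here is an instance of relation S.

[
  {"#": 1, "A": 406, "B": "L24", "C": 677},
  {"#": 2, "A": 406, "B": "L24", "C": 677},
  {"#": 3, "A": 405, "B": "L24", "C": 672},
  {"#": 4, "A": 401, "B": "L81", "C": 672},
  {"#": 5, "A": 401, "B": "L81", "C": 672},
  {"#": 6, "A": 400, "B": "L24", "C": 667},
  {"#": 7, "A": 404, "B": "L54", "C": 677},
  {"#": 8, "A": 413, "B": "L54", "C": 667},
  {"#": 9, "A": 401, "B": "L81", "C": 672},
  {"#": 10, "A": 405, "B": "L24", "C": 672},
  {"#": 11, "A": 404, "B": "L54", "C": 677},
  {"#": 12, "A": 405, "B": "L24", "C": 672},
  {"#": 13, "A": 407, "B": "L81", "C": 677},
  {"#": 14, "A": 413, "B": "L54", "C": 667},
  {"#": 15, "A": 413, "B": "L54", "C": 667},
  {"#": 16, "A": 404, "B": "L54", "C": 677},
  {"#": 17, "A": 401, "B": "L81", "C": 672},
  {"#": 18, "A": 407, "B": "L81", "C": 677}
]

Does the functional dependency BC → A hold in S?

Yes

(B=L24, C=677): rows 1, 2 → A = 406, 406 ✓
(B=L24, C=672): rows 3, 10, 12 → A = 405, 405, 405 ✓
(B=L81, C=672): rows 4, 5, 9, 17 → A = 401, 401, 401, 401 ✓
(B=L24, C=667): row 6 → A = 400 ✓
(B=L54, C=677): rows 7, 11, 16 → A = 404, 404, 404 ✓
(B=L54, C=667): rows 8, 14, 15 → A = 413, 413, 413 ✓
(B=L81, C=677): rows 13, 18 → A = 407, 407 ✓
Every BC value is associated with a single A value, so BC → A holds.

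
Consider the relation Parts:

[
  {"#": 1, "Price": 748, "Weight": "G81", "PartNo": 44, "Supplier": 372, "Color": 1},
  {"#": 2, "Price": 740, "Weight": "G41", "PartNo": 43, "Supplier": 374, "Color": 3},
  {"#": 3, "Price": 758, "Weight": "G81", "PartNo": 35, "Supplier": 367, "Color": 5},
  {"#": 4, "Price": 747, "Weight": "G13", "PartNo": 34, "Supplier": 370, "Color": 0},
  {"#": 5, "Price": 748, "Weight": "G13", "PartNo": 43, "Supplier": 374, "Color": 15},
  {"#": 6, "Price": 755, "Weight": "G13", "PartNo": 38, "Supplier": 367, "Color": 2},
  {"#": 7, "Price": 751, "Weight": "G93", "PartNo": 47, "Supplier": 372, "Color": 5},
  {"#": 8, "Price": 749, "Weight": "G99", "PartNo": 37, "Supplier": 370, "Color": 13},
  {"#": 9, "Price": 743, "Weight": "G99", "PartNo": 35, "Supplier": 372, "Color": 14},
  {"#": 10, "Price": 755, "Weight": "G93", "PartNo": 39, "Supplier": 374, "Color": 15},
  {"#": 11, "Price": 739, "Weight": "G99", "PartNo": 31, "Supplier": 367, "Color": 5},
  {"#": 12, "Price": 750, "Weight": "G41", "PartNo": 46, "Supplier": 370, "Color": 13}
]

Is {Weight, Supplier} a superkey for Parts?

All 12 rows have distinct {Weight, Supplier} values, so {Weight, Supplier} → (all attributes) holds and {Weight, Supplier} is a superkey.

Yes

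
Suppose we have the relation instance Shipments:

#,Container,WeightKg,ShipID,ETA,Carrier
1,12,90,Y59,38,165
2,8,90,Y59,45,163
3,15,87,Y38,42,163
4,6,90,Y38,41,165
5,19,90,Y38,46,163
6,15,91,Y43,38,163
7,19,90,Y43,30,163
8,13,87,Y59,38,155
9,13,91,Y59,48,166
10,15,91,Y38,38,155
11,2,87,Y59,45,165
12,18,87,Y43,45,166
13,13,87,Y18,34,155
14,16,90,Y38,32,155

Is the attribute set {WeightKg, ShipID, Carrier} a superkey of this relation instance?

All 14 rows have distinct {WeightKg, ShipID, Carrier} values, so {WeightKg, ShipID, Carrier} → (all attributes) holds and {WeightKg, ShipID, Carrier} is a superkey.

Yes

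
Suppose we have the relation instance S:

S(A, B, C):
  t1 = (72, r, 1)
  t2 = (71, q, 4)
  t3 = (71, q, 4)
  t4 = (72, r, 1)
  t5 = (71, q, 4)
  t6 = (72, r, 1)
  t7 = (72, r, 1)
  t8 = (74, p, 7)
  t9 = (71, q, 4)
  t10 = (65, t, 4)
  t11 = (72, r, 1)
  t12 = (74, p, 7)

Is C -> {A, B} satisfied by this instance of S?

C=1: rows 1, 4, 6, 7, 11 → {A,B} = (72, r), (72, r), (72, r), (72, r), (72, r) ✓
C=4: rows 2, 3, 5, 9, 10 → {A,B} takes values {(71, q), (65, t)} — violation
C=7: rows 8, 12 → {A,B} = (74, p), (74, p) ✓
Two rows agree on C but differ on {A, B}, so C -> {A, B} does not hold.

No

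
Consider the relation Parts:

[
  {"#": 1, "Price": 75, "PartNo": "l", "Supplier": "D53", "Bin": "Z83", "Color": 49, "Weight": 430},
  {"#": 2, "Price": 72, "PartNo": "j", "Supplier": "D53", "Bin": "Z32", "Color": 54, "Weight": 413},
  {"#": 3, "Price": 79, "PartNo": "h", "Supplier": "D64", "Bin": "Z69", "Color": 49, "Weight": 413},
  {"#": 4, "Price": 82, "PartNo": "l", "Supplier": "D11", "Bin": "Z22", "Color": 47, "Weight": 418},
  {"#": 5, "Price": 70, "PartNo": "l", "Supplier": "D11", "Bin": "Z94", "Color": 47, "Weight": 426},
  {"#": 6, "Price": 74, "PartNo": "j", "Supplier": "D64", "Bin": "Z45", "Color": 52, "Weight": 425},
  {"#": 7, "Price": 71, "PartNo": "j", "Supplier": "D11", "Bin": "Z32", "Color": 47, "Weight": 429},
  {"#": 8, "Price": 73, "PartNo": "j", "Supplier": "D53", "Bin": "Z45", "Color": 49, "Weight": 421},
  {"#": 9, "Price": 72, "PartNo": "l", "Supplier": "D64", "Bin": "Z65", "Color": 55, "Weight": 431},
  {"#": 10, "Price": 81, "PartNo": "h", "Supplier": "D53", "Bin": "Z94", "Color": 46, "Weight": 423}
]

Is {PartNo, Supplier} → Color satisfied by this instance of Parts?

(PartNo=l, Supplier=D53): row 1 → Color = 49 ✓
(PartNo=j, Supplier=D53): rows 2, 8 → Color takes values {54, 49} — violation
(PartNo=h, Supplier=D64): row 3 → Color = 49 ✓
(PartNo=l, Supplier=D11): rows 4, 5 → Color = 47, 47 ✓
(PartNo=j, Supplier=D64): row 6 → Color = 52 ✓
(PartNo=j, Supplier=D11): row 7 → Color = 47 ✓
(PartNo=l, Supplier=D64): row 9 → Color = 55 ✓
(PartNo=h, Supplier=D53): row 10 → Color = 46 ✓
Two rows agree on {PartNo, Supplier} but differ on Color, so {PartNo, Supplier} → Color does not hold.

No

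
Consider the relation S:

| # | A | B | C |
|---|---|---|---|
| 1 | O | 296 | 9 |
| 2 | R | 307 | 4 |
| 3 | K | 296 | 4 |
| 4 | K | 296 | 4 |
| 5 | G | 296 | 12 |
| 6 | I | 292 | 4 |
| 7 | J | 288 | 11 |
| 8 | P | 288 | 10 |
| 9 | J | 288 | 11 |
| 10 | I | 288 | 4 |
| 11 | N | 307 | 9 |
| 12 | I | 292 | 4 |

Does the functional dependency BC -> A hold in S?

(B=296, C=9): row 1 → A = O ✓
(B=307, C=4): row 2 → A = R ✓
(B=296, C=4): rows 3, 4 → A = K, K ✓
(B=296, C=12): row 5 → A = G ✓
(B=292, C=4): rows 6, 12 → A = I, I ✓
(B=288, C=11): rows 7, 9 → A = J, J ✓
(B=288, C=10): row 8 → A = P ✓
(B=288, C=4): row 10 → A = I ✓
(B=307, C=9): row 11 → A = N ✓
Every BC value is associated with a single A value, so BC -> A holds.

Yes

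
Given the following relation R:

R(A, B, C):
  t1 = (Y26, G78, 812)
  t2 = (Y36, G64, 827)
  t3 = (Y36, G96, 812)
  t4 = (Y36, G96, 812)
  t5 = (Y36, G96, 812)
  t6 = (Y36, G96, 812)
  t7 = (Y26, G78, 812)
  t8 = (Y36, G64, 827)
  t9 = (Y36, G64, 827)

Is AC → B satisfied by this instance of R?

(A=Y26, C=812): rows 1, 7 → B = G78, G78 ✓
(A=Y36, C=827): rows 2, 8, 9 → B = G64, G64, G64 ✓
(A=Y36, C=812): rows 3, 4, 5, 6 → B = G96, G96, G96, G96 ✓
Every AC value is associated with a single B value, so AC → B holds.

Yes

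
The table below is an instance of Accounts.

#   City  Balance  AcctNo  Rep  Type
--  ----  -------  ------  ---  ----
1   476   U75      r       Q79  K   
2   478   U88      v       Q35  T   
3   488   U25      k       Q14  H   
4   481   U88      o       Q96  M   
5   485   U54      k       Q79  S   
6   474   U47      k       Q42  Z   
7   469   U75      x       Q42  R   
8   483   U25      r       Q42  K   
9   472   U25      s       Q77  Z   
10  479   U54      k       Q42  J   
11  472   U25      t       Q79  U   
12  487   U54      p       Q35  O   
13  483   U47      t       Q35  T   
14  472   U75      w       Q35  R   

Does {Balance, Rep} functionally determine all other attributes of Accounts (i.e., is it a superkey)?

Yes

All 14 rows have distinct {Balance, Rep} values, so {Balance, Rep} → (all attributes) holds and {Balance, Rep} is a superkey.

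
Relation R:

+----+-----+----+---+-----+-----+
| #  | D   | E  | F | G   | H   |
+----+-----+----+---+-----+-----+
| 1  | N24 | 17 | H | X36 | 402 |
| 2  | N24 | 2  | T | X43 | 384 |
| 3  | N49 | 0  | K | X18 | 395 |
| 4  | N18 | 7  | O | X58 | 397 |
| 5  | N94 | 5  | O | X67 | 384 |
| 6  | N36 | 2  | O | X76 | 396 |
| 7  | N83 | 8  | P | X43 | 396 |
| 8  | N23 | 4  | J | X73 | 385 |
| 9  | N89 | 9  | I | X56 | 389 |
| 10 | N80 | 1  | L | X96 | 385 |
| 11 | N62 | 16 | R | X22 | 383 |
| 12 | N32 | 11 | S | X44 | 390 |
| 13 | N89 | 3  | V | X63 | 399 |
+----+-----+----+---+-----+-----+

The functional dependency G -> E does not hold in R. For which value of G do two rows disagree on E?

G=X36: row 1 → E = 17 ✓
G=X43: rows 2, 7 → E takes values {2, 8} — violation
G=X18: row 3 → E = 0 ✓
G=X58: row 4 → E = 7 ✓
G=X67: row 5 → E = 5 ✓
G=X76: row 6 → E = 2 ✓
G=X73: row 8 → E = 4 ✓
G=X56: row 9 → E = 9 ✓
G=X96: row 10 → E = 1 ✓
G=X22: row 11 → E = 16 ✓
G=X44: row 12 → E = 11 ✓
G=X63: row 13 → E = 3 ✓
The only G value with inconsistent E is G=X43.

X43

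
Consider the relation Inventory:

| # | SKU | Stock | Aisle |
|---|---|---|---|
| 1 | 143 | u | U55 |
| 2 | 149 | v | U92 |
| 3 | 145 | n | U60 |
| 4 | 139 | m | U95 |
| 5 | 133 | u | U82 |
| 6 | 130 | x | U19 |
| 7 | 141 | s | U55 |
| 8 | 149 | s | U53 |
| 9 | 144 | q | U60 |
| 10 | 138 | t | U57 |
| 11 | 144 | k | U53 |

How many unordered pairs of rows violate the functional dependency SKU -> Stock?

SKU=149: violating pairs (2,8) — 1 pair.
SKU=144: violating pairs (9,11) — 1 pair.

2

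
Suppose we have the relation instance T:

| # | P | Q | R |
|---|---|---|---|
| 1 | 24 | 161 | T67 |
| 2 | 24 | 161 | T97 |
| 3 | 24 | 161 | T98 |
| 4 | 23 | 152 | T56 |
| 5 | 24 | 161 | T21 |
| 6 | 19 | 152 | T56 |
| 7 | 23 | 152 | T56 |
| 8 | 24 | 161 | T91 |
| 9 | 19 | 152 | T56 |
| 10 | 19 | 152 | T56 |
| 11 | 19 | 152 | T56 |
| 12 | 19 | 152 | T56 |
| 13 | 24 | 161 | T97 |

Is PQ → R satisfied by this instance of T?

No

(P=24, Q=161): rows 1, 2, 3, 5, 8, 13 → R takes values {T67, T97, T98, T21, T91} — violation
(P=23, Q=152): rows 4, 7 → R = T56, T56 ✓
(P=19, Q=152): rows 6, 9, 10, 11, 12 → R = T56, T56, T56, T56, T56 ✓
Two rows agree on PQ but differ on R, so PQ → R does not hold.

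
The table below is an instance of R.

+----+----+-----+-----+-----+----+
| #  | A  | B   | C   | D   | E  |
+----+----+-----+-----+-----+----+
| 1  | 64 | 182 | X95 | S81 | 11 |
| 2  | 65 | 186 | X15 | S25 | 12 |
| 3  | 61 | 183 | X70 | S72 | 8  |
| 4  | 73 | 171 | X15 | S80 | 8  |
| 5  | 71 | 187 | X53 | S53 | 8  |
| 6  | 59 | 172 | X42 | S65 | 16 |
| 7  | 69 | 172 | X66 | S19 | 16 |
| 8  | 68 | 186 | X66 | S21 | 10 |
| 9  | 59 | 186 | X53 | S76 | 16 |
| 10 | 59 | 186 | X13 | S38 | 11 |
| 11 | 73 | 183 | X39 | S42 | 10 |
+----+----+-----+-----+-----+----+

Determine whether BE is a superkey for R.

No

Rows 6 and 7 have the same BE value (B=172, E=16) but are distinct tuples, so BE does not determine every attribute — not a superkey.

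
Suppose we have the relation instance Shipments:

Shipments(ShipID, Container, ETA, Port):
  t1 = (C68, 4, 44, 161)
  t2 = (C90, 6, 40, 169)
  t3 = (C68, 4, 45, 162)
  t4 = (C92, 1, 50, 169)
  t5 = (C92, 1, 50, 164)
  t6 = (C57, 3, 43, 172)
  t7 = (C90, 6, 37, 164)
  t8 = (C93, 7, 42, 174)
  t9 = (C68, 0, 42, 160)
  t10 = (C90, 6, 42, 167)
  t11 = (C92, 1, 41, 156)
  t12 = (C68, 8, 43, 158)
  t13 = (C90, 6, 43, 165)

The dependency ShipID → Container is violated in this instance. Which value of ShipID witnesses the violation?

C68

ShipID=C68: rows 1, 3, 9, 12 → Container takes values {4, 0, 8} — violation
ShipID=C90: rows 2, 7, 10, 13 → Container = 6, 6, 6, 6 ✓
ShipID=C92: rows 4, 5, 11 → Container = 1, 1, 1 ✓
ShipID=C57: row 6 → Container = 3 ✓
ShipID=C93: row 8 → Container = 7 ✓
The only ShipID value with inconsistent Container is ShipID=C68.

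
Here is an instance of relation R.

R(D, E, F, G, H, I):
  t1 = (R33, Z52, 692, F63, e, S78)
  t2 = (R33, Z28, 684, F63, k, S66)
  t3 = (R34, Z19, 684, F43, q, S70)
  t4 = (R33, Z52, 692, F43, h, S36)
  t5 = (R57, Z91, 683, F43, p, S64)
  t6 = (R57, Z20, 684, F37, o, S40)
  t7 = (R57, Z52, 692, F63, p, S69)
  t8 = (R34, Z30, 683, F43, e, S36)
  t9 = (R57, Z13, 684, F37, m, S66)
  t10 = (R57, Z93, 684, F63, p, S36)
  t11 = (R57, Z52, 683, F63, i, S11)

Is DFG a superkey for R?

Rows 6 and 9 have the same DFG value (D=R57, F=684, G=F37) but are distinct tuples, so DFG does not determine every attribute — not a superkey.

No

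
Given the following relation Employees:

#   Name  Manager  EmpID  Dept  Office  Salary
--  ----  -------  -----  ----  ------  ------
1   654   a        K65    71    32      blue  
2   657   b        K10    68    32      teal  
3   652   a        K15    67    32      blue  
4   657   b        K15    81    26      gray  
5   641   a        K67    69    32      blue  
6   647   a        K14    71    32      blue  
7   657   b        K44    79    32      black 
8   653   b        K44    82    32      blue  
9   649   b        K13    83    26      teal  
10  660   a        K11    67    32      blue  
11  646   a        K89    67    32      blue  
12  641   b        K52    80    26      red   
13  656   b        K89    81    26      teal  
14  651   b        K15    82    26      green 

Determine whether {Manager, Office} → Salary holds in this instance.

No

(Manager=a, Office=32): rows 1, 3, 5, 6, 10, 11 → Salary = blue, blue, blue, blue, blue, blue ✓
(Manager=b, Office=32): rows 2, 7, 8 → Salary takes values {teal, black, blue} — violation
(Manager=b, Office=26): rows 4, 9, 12, 13, 14 → Salary takes values {gray, teal, red, green} — violation
Two rows agree on {Manager, Office} but differ on Salary, so {Manager, Office} → Salary does not hold.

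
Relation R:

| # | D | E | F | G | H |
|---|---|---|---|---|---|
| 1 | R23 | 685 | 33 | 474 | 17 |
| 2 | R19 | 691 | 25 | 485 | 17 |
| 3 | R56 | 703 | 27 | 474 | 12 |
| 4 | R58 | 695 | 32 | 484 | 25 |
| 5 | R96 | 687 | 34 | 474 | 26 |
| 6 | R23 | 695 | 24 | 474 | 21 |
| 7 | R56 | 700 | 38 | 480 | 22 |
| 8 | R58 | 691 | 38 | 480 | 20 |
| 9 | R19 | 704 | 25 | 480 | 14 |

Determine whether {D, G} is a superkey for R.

Rows 1 and 6 have the same {D, G} value (D=R23, G=474) but are distinct tuples, so {D, G} does not determine every attribute — not a superkey.

No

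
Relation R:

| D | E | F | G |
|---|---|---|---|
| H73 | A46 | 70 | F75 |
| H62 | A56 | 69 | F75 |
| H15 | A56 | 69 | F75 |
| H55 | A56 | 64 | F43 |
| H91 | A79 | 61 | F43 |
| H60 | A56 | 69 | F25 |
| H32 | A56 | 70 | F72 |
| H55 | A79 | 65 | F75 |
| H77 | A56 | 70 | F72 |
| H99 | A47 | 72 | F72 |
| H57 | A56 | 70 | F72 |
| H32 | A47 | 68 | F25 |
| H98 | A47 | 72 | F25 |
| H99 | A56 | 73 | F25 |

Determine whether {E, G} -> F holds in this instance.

(E=A46, G=F75): 1 row → F = 70 ✓
(E=A56, G=F75): 2 rows → F = 69, 69 ✓
(E=A56, G=F43): 1 row → F = 64 ✓
(E=A79, G=F43): 1 row → F = 61 ✓
(E=A56, G=F25): 2 rows → F takes values {69, 73} — violation
(E=A56, G=F72): 3 rows → F = 70, 70, 70 ✓
(E=A79, G=F75): 1 row → F = 65 ✓
(E=A47, G=F72): 1 row → F = 72 ✓
(E=A47, G=F25): 2 rows → F takes values {68, 72} — violation
Two rows agree on {E, G} but differ on F, so {E, G} -> F does not hold.

No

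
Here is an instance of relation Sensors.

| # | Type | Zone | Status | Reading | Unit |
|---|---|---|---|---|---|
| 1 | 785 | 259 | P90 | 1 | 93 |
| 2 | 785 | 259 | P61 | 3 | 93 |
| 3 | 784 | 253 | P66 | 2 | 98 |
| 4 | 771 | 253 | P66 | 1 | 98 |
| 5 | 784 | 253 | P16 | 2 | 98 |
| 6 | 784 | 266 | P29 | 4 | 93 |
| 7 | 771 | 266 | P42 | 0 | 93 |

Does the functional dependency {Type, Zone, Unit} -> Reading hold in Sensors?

No

(Type=785, Zone=259, Unit=93): rows 1, 2 → Reading takes values {1, 3} — violation
(Type=784, Zone=253, Unit=98): rows 3, 5 → Reading = 2, 2 ✓
(Type=771, Zone=253, Unit=98): row 4 → Reading = 1 ✓
(Type=784, Zone=266, Unit=93): row 6 → Reading = 4 ✓
(Type=771, Zone=266, Unit=93): row 7 → Reading = 0 ✓
Two rows agree on {Type, Zone, Unit} but differ on Reading, so {Type, Zone, Unit} -> Reading does not hold.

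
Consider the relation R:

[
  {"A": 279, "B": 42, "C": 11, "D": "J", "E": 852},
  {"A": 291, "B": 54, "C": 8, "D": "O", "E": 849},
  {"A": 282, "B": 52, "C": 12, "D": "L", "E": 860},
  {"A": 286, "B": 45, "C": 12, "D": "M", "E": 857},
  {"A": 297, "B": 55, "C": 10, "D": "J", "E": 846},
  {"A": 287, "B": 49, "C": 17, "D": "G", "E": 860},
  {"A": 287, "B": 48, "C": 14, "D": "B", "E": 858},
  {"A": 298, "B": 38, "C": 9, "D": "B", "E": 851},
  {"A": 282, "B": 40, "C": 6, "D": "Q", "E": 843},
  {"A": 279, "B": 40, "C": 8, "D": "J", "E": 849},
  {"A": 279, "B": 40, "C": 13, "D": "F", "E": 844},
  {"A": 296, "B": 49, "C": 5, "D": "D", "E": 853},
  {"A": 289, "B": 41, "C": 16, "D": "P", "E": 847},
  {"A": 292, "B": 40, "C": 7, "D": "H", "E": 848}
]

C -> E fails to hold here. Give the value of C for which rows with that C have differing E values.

12

C=11: 1 row → E = 852 ✓
C=8: 2 rows → E = 849, 849 ✓
C=12: 2 rows → E takes values {860, 857} — violation
C=10: 1 row → E = 846 ✓
C=17: 1 row → E = 860 ✓
C=14: 1 row → E = 858 ✓
C=9: 1 row → E = 851 ✓
C=6: 1 row → E = 843 ✓
C=13: 1 row → E = 844 ✓
C=5: 1 row → E = 853 ✓
C=16: 1 row → E = 847 ✓
C=7: 1 row → E = 848 ✓
The only C value with inconsistent E is C=12.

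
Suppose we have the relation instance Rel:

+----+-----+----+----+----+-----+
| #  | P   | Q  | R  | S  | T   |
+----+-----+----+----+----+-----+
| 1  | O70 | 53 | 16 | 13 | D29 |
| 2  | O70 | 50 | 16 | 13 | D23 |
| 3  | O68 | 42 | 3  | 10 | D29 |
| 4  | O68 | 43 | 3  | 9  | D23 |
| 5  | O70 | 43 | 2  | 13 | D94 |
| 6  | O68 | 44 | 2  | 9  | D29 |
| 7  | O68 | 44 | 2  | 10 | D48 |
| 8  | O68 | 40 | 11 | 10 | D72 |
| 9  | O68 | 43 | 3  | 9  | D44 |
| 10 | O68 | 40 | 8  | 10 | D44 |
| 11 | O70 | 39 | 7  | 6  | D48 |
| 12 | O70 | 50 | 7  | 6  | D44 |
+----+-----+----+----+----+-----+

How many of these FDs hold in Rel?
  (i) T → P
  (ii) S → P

(i) T → P: T=D29: rows 1, 3, 6 → P takes values {O70, O68} — violation; T=D23: rows 2, 4 → P takes values {O70, O68} — violation; T=D48: rows 7, 11 → P takes values {O68, O70} — violation; T=D44: rows 9, 10, 12 → P takes values {O68, O70} — violation — fails.
(ii) S → P: every LHS value maps to a single RHS value — holds.
1 of the 2 dependencies holds.

1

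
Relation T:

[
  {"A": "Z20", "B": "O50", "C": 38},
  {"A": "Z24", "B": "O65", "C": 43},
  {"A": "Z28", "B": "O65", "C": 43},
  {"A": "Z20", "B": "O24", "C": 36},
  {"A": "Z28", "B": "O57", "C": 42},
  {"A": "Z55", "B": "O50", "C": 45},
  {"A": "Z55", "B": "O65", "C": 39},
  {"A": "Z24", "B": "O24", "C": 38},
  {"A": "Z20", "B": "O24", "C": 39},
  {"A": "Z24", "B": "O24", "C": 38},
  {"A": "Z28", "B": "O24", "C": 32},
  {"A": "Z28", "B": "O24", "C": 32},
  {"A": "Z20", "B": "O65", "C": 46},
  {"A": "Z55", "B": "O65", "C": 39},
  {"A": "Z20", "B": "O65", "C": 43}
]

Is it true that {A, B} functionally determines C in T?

(A=Z20, B=O50): 1 row → C = 38 ✓
(A=Z24, B=O65): 1 row → C = 43 ✓
(A=Z28, B=O65): 1 row → C = 43 ✓
(A=Z20, B=O24): 2 rows → C takes values {36, 39} — violation
(A=Z28, B=O57): 1 row → C = 42 ✓
(A=Z55, B=O50): 1 row → C = 45 ✓
(A=Z55, B=O65): 2 rows → C = 39, 39 ✓
(A=Z24, B=O24): 2 rows → C = 38, 38 ✓
(A=Z28, B=O24): 2 rows → C = 32, 32 ✓
(A=Z20, B=O65): 2 rows → C takes values {46, 43} — violation
Two rows agree on {A, B} but differ on C, so {A, B} -> C does not hold.

No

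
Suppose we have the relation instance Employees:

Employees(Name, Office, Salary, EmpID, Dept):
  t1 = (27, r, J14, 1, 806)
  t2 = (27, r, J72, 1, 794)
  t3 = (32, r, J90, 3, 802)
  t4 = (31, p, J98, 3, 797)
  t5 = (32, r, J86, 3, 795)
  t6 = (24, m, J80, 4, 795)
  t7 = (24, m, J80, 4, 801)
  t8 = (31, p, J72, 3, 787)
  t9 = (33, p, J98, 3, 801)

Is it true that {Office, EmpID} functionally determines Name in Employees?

(Office=r, EmpID=1): rows 1, 2 → Name = 27, 27 ✓
(Office=r, EmpID=3): rows 3, 5 → Name = 32, 32 ✓
(Office=p, EmpID=3): rows 4, 8, 9 → Name takes values {31, 33} — violation
(Office=m, EmpID=4): rows 6, 7 → Name = 24, 24 ✓
Two rows agree on {Office, EmpID} but differ on Name, so {Office, EmpID} → Name does not hold.

No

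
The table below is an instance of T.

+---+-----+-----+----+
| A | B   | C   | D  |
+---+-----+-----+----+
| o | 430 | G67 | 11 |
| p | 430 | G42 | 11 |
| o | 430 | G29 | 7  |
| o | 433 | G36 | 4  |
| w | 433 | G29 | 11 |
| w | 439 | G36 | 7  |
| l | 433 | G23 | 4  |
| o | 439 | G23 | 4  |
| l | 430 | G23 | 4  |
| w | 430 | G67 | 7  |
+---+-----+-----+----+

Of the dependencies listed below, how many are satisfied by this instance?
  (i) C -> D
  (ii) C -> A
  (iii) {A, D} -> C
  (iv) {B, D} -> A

0

(i) C -> D: C=G67: 2 rows → D takes values {11, 7} — violation; C=G29: 2 rows → D takes values {7, 11} — violation; C=G36: 2 rows → D takes values {4, 7} — violation — fails.
(ii) C -> A: C=G67: 2 rows → A takes values {o, w} — violation; C=G29: 2 rows → A takes values {o, w} — violation; C=G36: 2 rows → A takes values {o, w} — violation; C=G23: 3 rows → A takes values {l, o} — violation — fails.
(iii) {A, D} -> C: (A=o, D=4): 2 rows → C takes values {G36, G23} — violation; (A=w, D=7): 2 rows → C takes values {G36, G67} — violation — fails.
(iv) {B, D} -> A: (B=430, D=11): 2 rows → A takes values {o, p} — violation; (B=430, D=7): 2 rows → A takes values {o, w} — violation; (B=433, D=4): 2 rows → A takes values {o, l} — violation — fails.
None of the 4 dependencies hold.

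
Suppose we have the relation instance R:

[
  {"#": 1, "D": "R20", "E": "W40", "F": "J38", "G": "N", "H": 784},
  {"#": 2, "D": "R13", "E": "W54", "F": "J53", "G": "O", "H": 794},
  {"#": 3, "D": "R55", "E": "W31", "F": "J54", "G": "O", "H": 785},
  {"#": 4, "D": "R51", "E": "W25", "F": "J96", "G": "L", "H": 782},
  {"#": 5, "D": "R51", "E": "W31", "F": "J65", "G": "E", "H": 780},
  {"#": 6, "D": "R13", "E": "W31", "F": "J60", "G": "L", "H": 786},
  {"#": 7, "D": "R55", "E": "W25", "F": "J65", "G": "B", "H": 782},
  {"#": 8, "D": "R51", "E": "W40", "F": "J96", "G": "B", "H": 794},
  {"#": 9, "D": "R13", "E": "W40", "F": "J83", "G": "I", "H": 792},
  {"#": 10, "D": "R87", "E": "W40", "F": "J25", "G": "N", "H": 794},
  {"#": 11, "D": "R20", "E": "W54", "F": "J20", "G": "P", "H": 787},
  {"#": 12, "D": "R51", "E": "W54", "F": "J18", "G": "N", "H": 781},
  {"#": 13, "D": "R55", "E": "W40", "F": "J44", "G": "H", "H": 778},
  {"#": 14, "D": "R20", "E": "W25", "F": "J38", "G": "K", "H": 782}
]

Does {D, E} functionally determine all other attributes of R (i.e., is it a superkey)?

All 14 rows have distinct {D, E} values, so {D, E} → (all attributes) holds and {D, E} is a superkey.

Yes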